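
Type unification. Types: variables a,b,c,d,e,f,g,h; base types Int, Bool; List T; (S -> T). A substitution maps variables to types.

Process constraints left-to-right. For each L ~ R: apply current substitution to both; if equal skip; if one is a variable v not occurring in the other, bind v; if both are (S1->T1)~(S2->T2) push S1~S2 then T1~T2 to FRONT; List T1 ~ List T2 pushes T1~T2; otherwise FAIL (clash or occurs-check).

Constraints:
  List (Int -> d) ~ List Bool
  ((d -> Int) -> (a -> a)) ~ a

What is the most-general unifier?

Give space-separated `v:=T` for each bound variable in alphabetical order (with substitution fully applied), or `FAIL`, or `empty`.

Answer: FAIL

Derivation:
step 1: unify List (Int -> d) ~ List Bool  [subst: {-} | 1 pending]
  -> decompose List: push (Int -> d)~Bool
step 2: unify (Int -> d) ~ Bool  [subst: {-} | 1 pending]
  clash: (Int -> d) vs Bool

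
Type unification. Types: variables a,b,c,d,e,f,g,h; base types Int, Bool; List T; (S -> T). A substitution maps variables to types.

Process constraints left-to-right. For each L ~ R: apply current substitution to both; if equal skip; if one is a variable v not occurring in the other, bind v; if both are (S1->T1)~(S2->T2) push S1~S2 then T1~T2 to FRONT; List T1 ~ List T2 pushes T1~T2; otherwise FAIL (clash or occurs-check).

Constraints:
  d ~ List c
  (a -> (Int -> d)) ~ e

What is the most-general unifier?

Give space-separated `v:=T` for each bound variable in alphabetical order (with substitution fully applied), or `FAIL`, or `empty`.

Answer: d:=List c e:=(a -> (Int -> List c))

Derivation:
step 1: unify d ~ List c  [subst: {-} | 1 pending]
  bind d := List c
step 2: unify (a -> (Int -> List c)) ~ e  [subst: {d:=List c} | 0 pending]
  bind e := (a -> (Int -> List c))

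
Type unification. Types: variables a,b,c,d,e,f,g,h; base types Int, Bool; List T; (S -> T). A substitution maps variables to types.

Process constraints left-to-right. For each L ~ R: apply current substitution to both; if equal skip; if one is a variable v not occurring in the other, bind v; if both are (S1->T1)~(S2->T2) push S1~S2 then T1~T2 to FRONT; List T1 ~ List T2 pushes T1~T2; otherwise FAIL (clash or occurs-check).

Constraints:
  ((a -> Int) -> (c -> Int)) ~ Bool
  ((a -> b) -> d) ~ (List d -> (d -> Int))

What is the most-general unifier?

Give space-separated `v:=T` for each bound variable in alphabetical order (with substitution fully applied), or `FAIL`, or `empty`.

Answer: FAIL

Derivation:
step 1: unify ((a -> Int) -> (c -> Int)) ~ Bool  [subst: {-} | 1 pending]
  clash: ((a -> Int) -> (c -> Int)) vs Bool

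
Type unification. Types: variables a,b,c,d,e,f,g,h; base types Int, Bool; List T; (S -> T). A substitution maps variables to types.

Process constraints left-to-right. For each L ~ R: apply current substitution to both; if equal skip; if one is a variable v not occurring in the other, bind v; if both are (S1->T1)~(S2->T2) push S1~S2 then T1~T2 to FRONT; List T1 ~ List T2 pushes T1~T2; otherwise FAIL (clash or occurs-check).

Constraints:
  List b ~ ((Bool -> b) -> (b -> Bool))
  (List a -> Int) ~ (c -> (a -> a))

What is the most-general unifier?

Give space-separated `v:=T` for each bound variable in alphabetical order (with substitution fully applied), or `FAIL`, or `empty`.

Answer: FAIL

Derivation:
step 1: unify List b ~ ((Bool -> b) -> (b -> Bool))  [subst: {-} | 1 pending]
  clash: List b vs ((Bool -> b) -> (b -> Bool))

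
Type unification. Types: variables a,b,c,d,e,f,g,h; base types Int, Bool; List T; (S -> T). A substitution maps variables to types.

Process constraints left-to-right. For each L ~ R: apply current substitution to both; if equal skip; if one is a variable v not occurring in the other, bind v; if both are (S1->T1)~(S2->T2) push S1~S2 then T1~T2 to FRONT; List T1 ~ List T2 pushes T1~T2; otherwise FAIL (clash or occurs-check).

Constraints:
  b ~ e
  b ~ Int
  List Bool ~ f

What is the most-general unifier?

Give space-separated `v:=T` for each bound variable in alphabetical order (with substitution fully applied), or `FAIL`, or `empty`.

Answer: b:=Int e:=Int f:=List Bool

Derivation:
step 1: unify b ~ e  [subst: {-} | 2 pending]
  bind b := e
step 2: unify e ~ Int  [subst: {b:=e} | 1 pending]
  bind e := Int
step 3: unify List Bool ~ f  [subst: {b:=e, e:=Int} | 0 pending]
  bind f := List Bool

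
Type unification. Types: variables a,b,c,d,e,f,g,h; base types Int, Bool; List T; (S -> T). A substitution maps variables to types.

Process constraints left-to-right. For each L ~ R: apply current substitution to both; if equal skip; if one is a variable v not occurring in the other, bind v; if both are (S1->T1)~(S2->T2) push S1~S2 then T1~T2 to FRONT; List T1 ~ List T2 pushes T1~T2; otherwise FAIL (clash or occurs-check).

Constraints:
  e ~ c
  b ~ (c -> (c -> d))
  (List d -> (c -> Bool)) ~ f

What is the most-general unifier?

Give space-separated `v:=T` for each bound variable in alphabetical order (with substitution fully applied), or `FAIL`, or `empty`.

Answer: b:=(c -> (c -> d)) e:=c f:=(List d -> (c -> Bool))

Derivation:
step 1: unify e ~ c  [subst: {-} | 2 pending]
  bind e := c
step 2: unify b ~ (c -> (c -> d))  [subst: {e:=c} | 1 pending]
  bind b := (c -> (c -> d))
step 3: unify (List d -> (c -> Bool)) ~ f  [subst: {e:=c, b:=(c -> (c -> d))} | 0 pending]
  bind f := (List d -> (c -> Bool))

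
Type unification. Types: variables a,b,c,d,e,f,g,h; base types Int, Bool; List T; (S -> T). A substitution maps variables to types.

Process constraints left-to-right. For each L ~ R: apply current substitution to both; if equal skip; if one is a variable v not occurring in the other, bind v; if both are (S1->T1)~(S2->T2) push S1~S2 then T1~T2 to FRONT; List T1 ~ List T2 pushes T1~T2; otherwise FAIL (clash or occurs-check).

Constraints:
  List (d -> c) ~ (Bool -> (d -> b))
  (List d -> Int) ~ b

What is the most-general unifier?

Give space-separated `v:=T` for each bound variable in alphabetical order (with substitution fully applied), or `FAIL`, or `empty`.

step 1: unify List (d -> c) ~ (Bool -> (d -> b))  [subst: {-} | 1 pending]
  clash: List (d -> c) vs (Bool -> (d -> b))

Answer: FAIL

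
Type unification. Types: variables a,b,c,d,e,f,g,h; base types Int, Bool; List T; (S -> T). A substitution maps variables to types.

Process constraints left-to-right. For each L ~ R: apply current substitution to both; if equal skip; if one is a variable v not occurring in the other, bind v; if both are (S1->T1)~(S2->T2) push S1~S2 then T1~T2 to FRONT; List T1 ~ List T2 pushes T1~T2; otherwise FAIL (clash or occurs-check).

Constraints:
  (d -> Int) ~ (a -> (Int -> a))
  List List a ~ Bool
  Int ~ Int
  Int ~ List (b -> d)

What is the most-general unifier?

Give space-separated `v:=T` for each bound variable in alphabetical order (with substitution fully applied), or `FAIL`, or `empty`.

Answer: FAIL

Derivation:
step 1: unify (d -> Int) ~ (a -> (Int -> a))  [subst: {-} | 3 pending]
  -> decompose arrow: push d~a, Int~(Int -> a)
step 2: unify d ~ a  [subst: {-} | 4 pending]
  bind d := a
step 3: unify Int ~ (Int -> a)  [subst: {d:=a} | 3 pending]
  clash: Int vs (Int -> a)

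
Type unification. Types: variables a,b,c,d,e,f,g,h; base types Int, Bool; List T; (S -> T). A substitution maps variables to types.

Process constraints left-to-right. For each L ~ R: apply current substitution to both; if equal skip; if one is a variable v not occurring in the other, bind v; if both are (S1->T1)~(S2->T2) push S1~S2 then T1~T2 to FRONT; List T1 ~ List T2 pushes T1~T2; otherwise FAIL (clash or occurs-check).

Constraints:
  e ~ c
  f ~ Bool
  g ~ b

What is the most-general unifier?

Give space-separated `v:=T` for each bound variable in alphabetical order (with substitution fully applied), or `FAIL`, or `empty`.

Answer: e:=c f:=Bool g:=b

Derivation:
step 1: unify e ~ c  [subst: {-} | 2 pending]
  bind e := c
step 2: unify f ~ Bool  [subst: {e:=c} | 1 pending]
  bind f := Bool
step 3: unify g ~ b  [subst: {e:=c, f:=Bool} | 0 pending]
  bind g := b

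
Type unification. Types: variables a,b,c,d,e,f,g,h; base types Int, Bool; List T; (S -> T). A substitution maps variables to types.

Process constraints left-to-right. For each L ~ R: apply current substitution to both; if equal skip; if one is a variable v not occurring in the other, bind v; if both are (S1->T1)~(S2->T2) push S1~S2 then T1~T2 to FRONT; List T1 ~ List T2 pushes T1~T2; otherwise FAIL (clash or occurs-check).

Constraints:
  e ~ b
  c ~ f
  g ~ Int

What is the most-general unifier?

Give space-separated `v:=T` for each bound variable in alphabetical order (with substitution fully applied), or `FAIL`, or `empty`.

step 1: unify e ~ b  [subst: {-} | 2 pending]
  bind e := b
step 2: unify c ~ f  [subst: {e:=b} | 1 pending]
  bind c := f
step 3: unify g ~ Int  [subst: {e:=b, c:=f} | 0 pending]
  bind g := Int

Answer: c:=f e:=b g:=Int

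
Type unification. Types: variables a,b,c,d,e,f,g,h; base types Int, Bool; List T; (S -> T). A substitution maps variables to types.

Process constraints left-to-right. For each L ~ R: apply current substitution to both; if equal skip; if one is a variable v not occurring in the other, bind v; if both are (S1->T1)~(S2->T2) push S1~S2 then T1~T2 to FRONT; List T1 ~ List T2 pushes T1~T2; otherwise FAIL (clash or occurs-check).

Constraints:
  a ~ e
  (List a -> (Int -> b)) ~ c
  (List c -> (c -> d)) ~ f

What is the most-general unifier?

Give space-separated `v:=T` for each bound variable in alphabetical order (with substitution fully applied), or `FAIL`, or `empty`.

Answer: a:=e c:=(List e -> (Int -> b)) f:=(List (List e -> (Int -> b)) -> ((List e -> (Int -> b)) -> d))

Derivation:
step 1: unify a ~ e  [subst: {-} | 2 pending]
  bind a := e
step 2: unify (List e -> (Int -> b)) ~ c  [subst: {a:=e} | 1 pending]
  bind c := (List e -> (Int -> b))
step 3: unify (List (List e -> (Int -> b)) -> ((List e -> (Int -> b)) -> d)) ~ f  [subst: {a:=e, c:=(List e -> (Int -> b))} | 0 pending]
  bind f := (List (List e -> (Int -> b)) -> ((List e -> (Int -> b)) -> d))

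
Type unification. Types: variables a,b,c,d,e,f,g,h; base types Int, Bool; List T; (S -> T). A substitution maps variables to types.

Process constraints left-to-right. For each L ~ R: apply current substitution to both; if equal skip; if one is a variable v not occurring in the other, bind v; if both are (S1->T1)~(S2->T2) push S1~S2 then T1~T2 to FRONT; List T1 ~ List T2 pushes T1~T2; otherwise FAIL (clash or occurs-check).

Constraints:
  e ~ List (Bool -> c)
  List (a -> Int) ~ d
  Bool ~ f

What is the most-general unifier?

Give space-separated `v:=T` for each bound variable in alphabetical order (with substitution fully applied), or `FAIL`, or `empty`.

Answer: d:=List (a -> Int) e:=List (Bool -> c) f:=Bool

Derivation:
step 1: unify e ~ List (Bool -> c)  [subst: {-} | 2 pending]
  bind e := List (Bool -> c)
step 2: unify List (a -> Int) ~ d  [subst: {e:=List (Bool -> c)} | 1 pending]
  bind d := List (a -> Int)
step 3: unify Bool ~ f  [subst: {e:=List (Bool -> c), d:=List (a -> Int)} | 0 pending]
  bind f := Bool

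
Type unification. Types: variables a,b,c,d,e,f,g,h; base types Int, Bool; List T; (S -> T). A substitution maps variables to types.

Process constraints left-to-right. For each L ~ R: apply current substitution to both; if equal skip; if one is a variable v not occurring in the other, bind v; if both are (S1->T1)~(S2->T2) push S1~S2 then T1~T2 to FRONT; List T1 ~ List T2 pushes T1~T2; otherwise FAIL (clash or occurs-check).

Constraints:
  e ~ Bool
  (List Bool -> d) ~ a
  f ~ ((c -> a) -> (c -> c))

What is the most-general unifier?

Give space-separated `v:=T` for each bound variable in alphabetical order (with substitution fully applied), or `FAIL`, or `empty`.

step 1: unify e ~ Bool  [subst: {-} | 2 pending]
  bind e := Bool
step 2: unify (List Bool -> d) ~ a  [subst: {e:=Bool} | 1 pending]
  bind a := (List Bool -> d)
step 3: unify f ~ ((c -> (List Bool -> d)) -> (c -> c))  [subst: {e:=Bool, a:=(List Bool -> d)} | 0 pending]
  bind f := ((c -> (List Bool -> d)) -> (c -> c))

Answer: a:=(List Bool -> d) e:=Bool f:=((c -> (List Bool -> d)) -> (c -> c))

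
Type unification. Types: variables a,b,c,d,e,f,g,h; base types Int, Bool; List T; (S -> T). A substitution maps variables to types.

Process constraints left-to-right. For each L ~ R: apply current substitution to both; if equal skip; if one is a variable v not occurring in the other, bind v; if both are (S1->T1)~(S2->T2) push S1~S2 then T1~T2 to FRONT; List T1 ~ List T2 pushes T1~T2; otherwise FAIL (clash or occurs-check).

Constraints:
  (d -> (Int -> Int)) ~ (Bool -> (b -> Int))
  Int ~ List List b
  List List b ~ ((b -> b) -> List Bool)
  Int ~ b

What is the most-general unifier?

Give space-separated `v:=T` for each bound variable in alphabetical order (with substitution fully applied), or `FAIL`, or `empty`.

Answer: FAIL

Derivation:
step 1: unify (d -> (Int -> Int)) ~ (Bool -> (b -> Int))  [subst: {-} | 3 pending]
  -> decompose arrow: push d~Bool, (Int -> Int)~(b -> Int)
step 2: unify d ~ Bool  [subst: {-} | 4 pending]
  bind d := Bool
step 3: unify (Int -> Int) ~ (b -> Int)  [subst: {d:=Bool} | 3 pending]
  -> decompose arrow: push Int~b, Int~Int
step 4: unify Int ~ b  [subst: {d:=Bool} | 4 pending]
  bind b := Int
step 5: unify Int ~ Int  [subst: {d:=Bool, b:=Int} | 3 pending]
  -> identical, skip
step 6: unify Int ~ List List Int  [subst: {d:=Bool, b:=Int} | 2 pending]
  clash: Int vs List List Int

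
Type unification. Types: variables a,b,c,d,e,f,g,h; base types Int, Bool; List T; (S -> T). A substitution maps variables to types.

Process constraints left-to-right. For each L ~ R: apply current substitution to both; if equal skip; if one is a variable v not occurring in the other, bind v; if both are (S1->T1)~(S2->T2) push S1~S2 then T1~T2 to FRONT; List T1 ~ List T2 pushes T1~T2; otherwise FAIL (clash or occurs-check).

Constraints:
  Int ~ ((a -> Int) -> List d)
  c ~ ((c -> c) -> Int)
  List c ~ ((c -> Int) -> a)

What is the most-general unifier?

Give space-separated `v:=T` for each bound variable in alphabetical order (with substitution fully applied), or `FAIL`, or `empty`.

step 1: unify Int ~ ((a -> Int) -> List d)  [subst: {-} | 2 pending]
  clash: Int vs ((a -> Int) -> List d)

Answer: FAIL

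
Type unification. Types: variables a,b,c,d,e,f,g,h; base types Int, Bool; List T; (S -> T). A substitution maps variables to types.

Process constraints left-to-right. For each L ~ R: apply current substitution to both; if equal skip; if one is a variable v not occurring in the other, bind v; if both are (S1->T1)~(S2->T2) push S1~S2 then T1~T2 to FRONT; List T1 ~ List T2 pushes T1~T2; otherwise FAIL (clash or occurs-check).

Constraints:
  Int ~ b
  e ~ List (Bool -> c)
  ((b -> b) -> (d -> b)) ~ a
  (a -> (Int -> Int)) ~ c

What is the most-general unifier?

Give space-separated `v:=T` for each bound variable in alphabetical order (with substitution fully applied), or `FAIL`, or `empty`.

Answer: a:=((Int -> Int) -> (d -> Int)) b:=Int c:=(((Int -> Int) -> (d -> Int)) -> (Int -> Int)) e:=List (Bool -> (((Int -> Int) -> (d -> Int)) -> (Int -> Int)))

Derivation:
step 1: unify Int ~ b  [subst: {-} | 3 pending]
  bind b := Int
step 2: unify e ~ List (Bool -> c)  [subst: {b:=Int} | 2 pending]
  bind e := List (Bool -> c)
step 3: unify ((Int -> Int) -> (d -> Int)) ~ a  [subst: {b:=Int, e:=List (Bool -> c)} | 1 pending]
  bind a := ((Int -> Int) -> (d -> Int))
step 4: unify (((Int -> Int) -> (d -> Int)) -> (Int -> Int)) ~ c  [subst: {b:=Int, e:=List (Bool -> c), a:=((Int -> Int) -> (d -> Int))} | 0 pending]
  bind c := (((Int -> Int) -> (d -> Int)) -> (Int -> Int))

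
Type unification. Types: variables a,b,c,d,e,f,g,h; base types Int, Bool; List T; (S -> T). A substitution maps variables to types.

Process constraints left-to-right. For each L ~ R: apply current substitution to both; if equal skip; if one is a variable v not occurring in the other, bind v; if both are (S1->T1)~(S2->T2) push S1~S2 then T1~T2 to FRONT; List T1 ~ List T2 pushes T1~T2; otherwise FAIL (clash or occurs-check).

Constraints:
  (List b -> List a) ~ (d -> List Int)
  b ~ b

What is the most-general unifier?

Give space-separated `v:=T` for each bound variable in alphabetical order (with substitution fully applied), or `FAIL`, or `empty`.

step 1: unify (List b -> List a) ~ (d -> List Int)  [subst: {-} | 1 pending]
  -> decompose arrow: push List b~d, List a~List Int
step 2: unify List b ~ d  [subst: {-} | 2 pending]
  bind d := List b
step 3: unify List a ~ List Int  [subst: {d:=List b} | 1 pending]
  -> decompose List: push a~Int
step 4: unify a ~ Int  [subst: {d:=List b} | 1 pending]
  bind a := Int
step 5: unify b ~ b  [subst: {d:=List b, a:=Int} | 0 pending]
  -> identical, skip

Answer: a:=Int d:=List b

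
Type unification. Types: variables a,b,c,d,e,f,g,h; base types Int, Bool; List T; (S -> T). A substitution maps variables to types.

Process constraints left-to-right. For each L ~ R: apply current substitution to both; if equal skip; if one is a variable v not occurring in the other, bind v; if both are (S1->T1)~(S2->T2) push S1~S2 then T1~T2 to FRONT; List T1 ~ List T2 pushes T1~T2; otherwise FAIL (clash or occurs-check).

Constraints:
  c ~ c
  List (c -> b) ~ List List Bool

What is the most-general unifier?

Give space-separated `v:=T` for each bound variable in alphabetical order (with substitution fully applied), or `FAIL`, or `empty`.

Answer: FAIL

Derivation:
step 1: unify c ~ c  [subst: {-} | 1 pending]
  -> identical, skip
step 2: unify List (c -> b) ~ List List Bool  [subst: {-} | 0 pending]
  -> decompose List: push (c -> b)~List Bool
step 3: unify (c -> b) ~ List Bool  [subst: {-} | 0 pending]
  clash: (c -> b) vs List Bool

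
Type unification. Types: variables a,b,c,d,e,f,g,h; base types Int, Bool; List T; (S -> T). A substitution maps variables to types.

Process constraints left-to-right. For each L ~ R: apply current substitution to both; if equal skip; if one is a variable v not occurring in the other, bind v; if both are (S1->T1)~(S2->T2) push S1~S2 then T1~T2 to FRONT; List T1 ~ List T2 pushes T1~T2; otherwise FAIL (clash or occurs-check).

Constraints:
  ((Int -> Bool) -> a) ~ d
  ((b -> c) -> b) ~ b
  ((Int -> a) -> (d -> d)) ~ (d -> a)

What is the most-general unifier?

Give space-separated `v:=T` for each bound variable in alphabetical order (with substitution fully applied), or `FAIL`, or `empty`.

step 1: unify ((Int -> Bool) -> a) ~ d  [subst: {-} | 2 pending]
  bind d := ((Int -> Bool) -> a)
step 2: unify ((b -> c) -> b) ~ b  [subst: {d:=((Int -> Bool) -> a)} | 1 pending]
  occurs-check fail

Answer: FAIL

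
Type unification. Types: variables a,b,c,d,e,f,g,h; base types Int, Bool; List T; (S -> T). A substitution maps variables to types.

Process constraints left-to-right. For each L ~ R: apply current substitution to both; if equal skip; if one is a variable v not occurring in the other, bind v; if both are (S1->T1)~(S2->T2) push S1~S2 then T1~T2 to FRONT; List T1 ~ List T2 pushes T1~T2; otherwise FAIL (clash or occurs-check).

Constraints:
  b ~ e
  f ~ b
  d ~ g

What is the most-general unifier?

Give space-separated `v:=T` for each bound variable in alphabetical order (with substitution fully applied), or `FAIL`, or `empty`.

Answer: b:=e d:=g f:=e

Derivation:
step 1: unify b ~ e  [subst: {-} | 2 pending]
  bind b := e
step 2: unify f ~ e  [subst: {b:=e} | 1 pending]
  bind f := e
step 3: unify d ~ g  [subst: {b:=e, f:=e} | 0 pending]
  bind d := g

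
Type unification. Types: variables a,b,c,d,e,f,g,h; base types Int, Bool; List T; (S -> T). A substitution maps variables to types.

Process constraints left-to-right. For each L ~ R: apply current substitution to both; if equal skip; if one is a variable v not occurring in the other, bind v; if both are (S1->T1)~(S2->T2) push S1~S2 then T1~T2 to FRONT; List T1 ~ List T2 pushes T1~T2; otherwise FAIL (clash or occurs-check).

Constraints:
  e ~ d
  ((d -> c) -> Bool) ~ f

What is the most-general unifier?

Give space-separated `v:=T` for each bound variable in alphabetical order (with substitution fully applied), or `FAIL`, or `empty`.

Answer: e:=d f:=((d -> c) -> Bool)

Derivation:
step 1: unify e ~ d  [subst: {-} | 1 pending]
  bind e := d
step 2: unify ((d -> c) -> Bool) ~ f  [subst: {e:=d} | 0 pending]
  bind f := ((d -> c) -> Bool)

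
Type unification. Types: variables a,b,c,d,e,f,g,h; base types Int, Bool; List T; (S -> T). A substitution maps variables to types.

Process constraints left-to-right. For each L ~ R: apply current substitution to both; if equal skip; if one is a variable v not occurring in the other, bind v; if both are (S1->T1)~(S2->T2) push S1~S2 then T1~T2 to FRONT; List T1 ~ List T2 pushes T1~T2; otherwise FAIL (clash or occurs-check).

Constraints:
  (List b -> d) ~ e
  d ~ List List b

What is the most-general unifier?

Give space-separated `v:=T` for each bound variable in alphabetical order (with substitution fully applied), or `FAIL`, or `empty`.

Answer: d:=List List b e:=(List b -> List List b)

Derivation:
step 1: unify (List b -> d) ~ e  [subst: {-} | 1 pending]
  bind e := (List b -> d)
step 2: unify d ~ List List b  [subst: {e:=(List b -> d)} | 0 pending]
  bind d := List List b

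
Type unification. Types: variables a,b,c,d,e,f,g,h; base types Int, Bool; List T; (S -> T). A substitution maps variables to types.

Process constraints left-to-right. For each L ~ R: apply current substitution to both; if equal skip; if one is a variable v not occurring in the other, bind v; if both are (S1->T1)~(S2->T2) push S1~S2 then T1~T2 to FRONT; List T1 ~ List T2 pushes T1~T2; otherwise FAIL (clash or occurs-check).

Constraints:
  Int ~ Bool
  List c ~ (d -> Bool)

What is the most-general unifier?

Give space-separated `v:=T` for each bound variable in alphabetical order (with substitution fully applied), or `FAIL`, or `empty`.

Answer: FAIL

Derivation:
step 1: unify Int ~ Bool  [subst: {-} | 1 pending]
  clash: Int vs Bool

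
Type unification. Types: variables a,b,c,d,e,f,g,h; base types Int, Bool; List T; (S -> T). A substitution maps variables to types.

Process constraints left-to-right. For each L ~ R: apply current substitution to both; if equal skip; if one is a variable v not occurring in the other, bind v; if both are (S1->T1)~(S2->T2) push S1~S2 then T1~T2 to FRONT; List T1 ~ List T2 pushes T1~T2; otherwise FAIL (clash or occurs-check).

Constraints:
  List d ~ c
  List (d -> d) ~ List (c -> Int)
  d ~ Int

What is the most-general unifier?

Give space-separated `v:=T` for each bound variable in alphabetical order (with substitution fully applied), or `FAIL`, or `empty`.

Answer: FAIL

Derivation:
step 1: unify List d ~ c  [subst: {-} | 2 pending]
  bind c := List d
step 2: unify List (d -> d) ~ List (List d -> Int)  [subst: {c:=List d} | 1 pending]
  -> decompose List: push (d -> d)~(List d -> Int)
step 3: unify (d -> d) ~ (List d -> Int)  [subst: {c:=List d} | 1 pending]
  -> decompose arrow: push d~List d, d~Int
step 4: unify d ~ List d  [subst: {c:=List d} | 2 pending]
  occurs-check fail: d in List d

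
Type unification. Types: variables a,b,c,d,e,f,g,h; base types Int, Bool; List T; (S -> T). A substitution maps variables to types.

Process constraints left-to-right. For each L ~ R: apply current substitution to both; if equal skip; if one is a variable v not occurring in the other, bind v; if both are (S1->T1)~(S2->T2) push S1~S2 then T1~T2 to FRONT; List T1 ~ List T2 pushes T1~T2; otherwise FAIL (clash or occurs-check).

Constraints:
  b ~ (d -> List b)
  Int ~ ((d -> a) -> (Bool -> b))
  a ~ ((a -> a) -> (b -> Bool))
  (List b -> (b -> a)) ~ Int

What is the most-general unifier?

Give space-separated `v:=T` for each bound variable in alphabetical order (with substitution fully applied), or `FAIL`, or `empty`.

step 1: unify b ~ (d -> List b)  [subst: {-} | 3 pending]
  occurs-check fail: b in (d -> List b)

Answer: FAIL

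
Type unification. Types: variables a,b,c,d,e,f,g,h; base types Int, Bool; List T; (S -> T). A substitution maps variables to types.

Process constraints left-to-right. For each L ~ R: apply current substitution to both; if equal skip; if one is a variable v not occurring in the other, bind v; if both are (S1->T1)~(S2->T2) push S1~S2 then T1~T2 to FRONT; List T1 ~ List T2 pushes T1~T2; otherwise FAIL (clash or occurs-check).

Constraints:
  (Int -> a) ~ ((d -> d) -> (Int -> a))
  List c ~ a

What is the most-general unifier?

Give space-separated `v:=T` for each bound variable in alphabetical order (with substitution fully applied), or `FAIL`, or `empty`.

Answer: FAIL

Derivation:
step 1: unify (Int -> a) ~ ((d -> d) -> (Int -> a))  [subst: {-} | 1 pending]
  -> decompose arrow: push Int~(d -> d), a~(Int -> a)
step 2: unify Int ~ (d -> d)  [subst: {-} | 2 pending]
  clash: Int vs (d -> d)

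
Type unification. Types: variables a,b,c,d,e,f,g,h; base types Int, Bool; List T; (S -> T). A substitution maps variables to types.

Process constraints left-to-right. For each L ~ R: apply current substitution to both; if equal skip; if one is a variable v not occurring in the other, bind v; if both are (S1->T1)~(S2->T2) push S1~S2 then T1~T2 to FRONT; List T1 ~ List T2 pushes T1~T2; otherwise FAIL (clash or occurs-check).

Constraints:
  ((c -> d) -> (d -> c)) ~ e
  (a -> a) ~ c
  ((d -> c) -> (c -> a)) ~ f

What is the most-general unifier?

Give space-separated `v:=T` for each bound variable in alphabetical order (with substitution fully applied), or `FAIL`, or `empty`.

step 1: unify ((c -> d) -> (d -> c)) ~ e  [subst: {-} | 2 pending]
  bind e := ((c -> d) -> (d -> c))
step 2: unify (a -> a) ~ c  [subst: {e:=((c -> d) -> (d -> c))} | 1 pending]
  bind c := (a -> a)
step 3: unify ((d -> (a -> a)) -> ((a -> a) -> a)) ~ f  [subst: {e:=((c -> d) -> (d -> c)), c:=(a -> a)} | 0 pending]
  bind f := ((d -> (a -> a)) -> ((a -> a) -> a))

Answer: c:=(a -> a) e:=(((a -> a) -> d) -> (d -> (a -> a))) f:=((d -> (a -> a)) -> ((a -> a) -> a))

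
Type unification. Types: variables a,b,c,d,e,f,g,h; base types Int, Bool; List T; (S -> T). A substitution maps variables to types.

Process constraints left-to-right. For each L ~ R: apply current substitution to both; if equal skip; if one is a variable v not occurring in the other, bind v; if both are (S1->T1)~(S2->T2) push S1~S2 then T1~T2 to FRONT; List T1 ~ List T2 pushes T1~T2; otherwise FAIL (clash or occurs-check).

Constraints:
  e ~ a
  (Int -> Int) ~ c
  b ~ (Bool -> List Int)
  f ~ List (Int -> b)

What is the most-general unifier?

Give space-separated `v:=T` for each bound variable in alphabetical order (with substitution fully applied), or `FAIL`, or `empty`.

Answer: b:=(Bool -> List Int) c:=(Int -> Int) e:=a f:=List (Int -> (Bool -> List Int))

Derivation:
step 1: unify e ~ a  [subst: {-} | 3 pending]
  bind e := a
step 2: unify (Int -> Int) ~ c  [subst: {e:=a} | 2 pending]
  bind c := (Int -> Int)
step 3: unify b ~ (Bool -> List Int)  [subst: {e:=a, c:=(Int -> Int)} | 1 pending]
  bind b := (Bool -> List Int)
step 4: unify f ~ List (Int -> (Bool -> List Int))  [subst: {e:=a, c:=(Int -> Int), b:=(Bool -> List Int)} | 0 pending]
  bind f := List (Int -> (Bool -> List Int))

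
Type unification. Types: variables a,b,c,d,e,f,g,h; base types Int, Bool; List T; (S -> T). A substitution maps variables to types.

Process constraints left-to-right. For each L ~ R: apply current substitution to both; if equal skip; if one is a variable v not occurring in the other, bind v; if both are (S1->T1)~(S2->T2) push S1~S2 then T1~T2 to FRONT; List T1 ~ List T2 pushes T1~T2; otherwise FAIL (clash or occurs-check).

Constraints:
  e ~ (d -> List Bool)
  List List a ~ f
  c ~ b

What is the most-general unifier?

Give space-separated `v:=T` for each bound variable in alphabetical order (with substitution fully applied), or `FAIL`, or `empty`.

step 1: unify e ~ (d -> List Bool)  [subst: {-} | 2 pending]
  bind e := (d -> List Bool)
step 2: unify List List a ~ f  [subst: {e:=(d -> List Bool)} | 1 pending]
  bind f := List List a
step 3: unify c ~ b  [subst: {e:=(d -> List Bool), f:=List List a} | 0 pending]
  bind c := b

Answer: c:=b e:=(d -> List Bool) f:=List List a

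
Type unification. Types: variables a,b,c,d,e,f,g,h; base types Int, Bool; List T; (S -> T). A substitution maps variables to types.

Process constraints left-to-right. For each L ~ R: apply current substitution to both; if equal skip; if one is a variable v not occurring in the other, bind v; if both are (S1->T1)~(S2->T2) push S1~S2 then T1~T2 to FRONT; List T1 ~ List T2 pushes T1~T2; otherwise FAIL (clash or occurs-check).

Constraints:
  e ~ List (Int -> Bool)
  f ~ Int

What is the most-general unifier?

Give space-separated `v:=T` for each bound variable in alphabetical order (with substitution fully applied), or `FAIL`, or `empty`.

Answer: e:=List (Int -> Bool) f:=Int

Derivation:
step 1: unify e ~ List (Int -> Bool)  [subst: {-} | 1 pending]
  bind e := List (Int -> Bool)
step 2: unify f ~ Int  [subst: {e:=List (Int -> Bool)} | 0 pending]
  bind f := Int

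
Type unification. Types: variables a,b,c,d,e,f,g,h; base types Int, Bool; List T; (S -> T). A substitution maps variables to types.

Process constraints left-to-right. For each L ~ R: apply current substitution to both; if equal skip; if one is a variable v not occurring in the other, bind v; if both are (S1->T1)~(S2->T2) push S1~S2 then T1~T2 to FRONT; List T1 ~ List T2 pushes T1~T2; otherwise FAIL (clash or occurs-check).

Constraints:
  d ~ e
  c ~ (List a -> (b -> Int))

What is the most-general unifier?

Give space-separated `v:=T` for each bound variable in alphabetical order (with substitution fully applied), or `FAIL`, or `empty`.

Answer: c:=(List a -> (b -> Int)) d:=e

Derivation:
step 1: unify d ~ e  [subst: {-} | 1 pending]
  bind d := e
step 2: unify c ~ (List a -> (b -> Int))  [subst: {d:=e} | 0 pending]
  bind c := (List a -> (b -> Int))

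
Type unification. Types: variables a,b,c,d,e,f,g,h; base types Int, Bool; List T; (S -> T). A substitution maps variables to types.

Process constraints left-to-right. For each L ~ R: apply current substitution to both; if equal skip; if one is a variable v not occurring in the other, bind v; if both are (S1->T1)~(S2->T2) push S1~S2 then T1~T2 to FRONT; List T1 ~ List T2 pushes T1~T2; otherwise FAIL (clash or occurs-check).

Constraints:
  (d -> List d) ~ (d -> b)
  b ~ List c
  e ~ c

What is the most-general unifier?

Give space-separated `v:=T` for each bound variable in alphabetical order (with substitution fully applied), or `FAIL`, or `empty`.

step 1: unify (d -> List d) ~ (d -> b)  [subst: {-} | 2 pending]
  -> decompose arrow: push d~d, List d~b
step 2: unify d ~ d  [subst: {-} | 3 pending]
  -> identical, skip
step 3: unify List d ~ b  [subst: {-} | 2 pending]
  bind b := List d
step 4: unify List d ~ List c  [subst: {b:=List d} | 1 pending]
  -> decompose List: push d~c
step 5: unify d ~ c  [subst: {b:=List d} | 1 pending]
  bind d := c
step 6: unify e ~ c  [subst: {b:=List d, d:=c} | 0 pending]
  bind e := c

Answer: b:=List c d:=c e:=c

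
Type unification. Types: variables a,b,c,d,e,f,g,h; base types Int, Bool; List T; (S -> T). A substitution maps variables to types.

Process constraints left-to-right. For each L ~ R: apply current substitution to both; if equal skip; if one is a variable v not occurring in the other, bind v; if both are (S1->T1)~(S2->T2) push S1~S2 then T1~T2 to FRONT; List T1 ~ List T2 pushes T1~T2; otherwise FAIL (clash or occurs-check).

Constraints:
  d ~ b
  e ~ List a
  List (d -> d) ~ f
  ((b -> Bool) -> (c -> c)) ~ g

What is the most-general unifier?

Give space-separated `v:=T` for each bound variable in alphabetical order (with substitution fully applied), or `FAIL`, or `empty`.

Answer: d:=b e:=List a f:=List (b -> b) g:=((b -> Bool) -> (c -> c))

Derivation:
step 1: unify d ~ b  [subst: {-} | 3 pending]
  bind d := b
step 2: unify e ~ List a  [subst: {d:=b} | 2 pending]
  bind e := List a
step 3: unify List (b -> b) ~ f  [subst: {d:=b, e:=List a} | 1 pending]
  bind f := List (b -> b)
step 4: unify ((b -> Bool) -> (c -> c)) ~ g  [subst: {d:=b, e:=List a, f:=List (b -> b)} | 0 pending]
  bind g := ((b -> Bool) -> (c -> c))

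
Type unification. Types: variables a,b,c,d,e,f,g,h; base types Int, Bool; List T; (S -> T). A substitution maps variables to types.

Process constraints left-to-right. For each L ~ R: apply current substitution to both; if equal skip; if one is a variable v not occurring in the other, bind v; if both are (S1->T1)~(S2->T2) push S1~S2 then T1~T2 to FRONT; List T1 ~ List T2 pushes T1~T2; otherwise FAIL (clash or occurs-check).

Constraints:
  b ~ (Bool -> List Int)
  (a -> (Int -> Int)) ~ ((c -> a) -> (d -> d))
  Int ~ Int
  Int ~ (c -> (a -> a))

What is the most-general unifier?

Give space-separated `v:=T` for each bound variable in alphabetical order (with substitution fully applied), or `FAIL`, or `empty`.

step 1: unify b ~ (Bool -> List Int)  [subst: {-} | 3 pending]
  bind b := (Bool -> List Int)
step 2: unify (a -> (Int -> Int)) ~ ((c -> a) -> (d -> d))  [subst: {b:=(Bool -> List Int)} | 2 pending]
  -> decompose arrow: push a~(c -> a), (Int -> Int)~(d -> d)
step 3: unify a ~ (c -> a)  [subst: {b:=(Bool -> List Int)} | 3 pending]
  occurs-check fail: a in (c -> a)

Answer: FAIL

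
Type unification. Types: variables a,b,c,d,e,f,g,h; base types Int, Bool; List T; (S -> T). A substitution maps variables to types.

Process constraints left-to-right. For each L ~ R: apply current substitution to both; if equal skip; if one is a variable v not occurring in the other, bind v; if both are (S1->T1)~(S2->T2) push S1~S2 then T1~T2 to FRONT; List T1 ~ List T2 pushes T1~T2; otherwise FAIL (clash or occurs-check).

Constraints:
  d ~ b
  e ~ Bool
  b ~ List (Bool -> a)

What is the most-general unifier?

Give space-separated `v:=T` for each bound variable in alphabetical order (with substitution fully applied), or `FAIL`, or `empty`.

Answer: b:=List (Bool -> a) d:=List (Bool -> a) e:=Bool

Derivation:
step 1: unify d ~ b  [subst: {-} | 2 pending]
  bind d := b
step 2: unify e ~ Bool  [subst: {d:=b} | 1 pending]
  bind e := Bool
step 3: unify b ~ List (Bool -> a)  [subst: {d:=b, e:=Bool} | 0 pending]
  bind b := List (Bool -> a)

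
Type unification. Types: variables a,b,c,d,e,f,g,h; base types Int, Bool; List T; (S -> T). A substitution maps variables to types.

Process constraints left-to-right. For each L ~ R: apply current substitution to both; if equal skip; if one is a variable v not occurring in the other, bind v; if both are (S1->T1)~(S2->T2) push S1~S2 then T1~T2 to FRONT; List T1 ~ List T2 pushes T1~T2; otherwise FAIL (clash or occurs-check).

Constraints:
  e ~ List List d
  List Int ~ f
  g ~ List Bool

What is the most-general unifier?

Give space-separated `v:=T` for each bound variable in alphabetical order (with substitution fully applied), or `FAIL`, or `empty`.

step 1: unify e ~ List List d  [subst: {-} | 2 pending]
  bind e := List List d
step 2: unify List Int ~ f  [subst: {e:=List List d} | 1 pending]
  bind f := List Int
step 3: unify g ~ List Bool  [subst: {e:=List List d, f:=List Int} | 0 pending]
  bind g := List Bool

Answer: e:=List List d f:=List Int g:=List Bool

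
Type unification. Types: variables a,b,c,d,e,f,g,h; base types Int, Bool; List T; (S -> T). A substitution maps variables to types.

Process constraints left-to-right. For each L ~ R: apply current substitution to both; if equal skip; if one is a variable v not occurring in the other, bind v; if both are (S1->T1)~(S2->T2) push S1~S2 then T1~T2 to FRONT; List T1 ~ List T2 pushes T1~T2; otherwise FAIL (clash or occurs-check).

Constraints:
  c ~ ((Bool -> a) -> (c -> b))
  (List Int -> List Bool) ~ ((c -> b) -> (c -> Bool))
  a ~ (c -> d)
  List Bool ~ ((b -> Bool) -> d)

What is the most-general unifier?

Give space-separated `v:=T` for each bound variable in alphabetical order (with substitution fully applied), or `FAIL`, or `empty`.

Answer: FAIL

Derivation:
step 1: unify c ~ ((Bool -> a) -> (c -> b))  [subst: {-} | 3 pending]
  occurs-check fail: c in ((Bool -> a) -> (c -> b))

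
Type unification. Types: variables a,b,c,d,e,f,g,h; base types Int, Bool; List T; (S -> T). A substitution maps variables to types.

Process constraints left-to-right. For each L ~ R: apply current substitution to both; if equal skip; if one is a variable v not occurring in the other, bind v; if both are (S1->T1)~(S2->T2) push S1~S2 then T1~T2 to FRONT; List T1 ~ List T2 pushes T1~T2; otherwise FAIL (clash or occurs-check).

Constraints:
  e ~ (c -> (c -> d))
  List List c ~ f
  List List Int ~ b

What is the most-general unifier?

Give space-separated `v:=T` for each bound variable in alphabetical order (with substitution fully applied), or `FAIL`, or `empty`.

Answer: b:=List List Int e:=(c -> (c -> d)) f:=List List c

Derivation:
step 1: unify e ~ (c -> (c -> d))  [subst: {-} | 2 pending]
  bind e := (c -> (c -> d))
step 2: unify List List c ~ f  [subst: {e:=(c -> (c -> d))} | 1 pending]
  bind f := List List c
step 3: unify List List Int ~ b  [subst: {e:=(c -> (c -> d)), f:=List List c} | 0 pending]
  bind b := List List Int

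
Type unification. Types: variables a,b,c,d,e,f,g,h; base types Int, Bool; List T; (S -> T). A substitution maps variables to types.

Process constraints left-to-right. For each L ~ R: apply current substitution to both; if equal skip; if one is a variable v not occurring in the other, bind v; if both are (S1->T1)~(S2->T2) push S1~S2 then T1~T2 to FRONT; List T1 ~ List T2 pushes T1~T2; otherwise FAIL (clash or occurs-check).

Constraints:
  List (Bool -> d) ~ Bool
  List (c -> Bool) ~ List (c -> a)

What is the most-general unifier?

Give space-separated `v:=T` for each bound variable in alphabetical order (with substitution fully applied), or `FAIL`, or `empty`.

step 1: unify List (Bool -> d) ~ Bool  [subst: {-} | 1 pending]
  clash: List (Bool -> d) vs Bool

Answer: FAIL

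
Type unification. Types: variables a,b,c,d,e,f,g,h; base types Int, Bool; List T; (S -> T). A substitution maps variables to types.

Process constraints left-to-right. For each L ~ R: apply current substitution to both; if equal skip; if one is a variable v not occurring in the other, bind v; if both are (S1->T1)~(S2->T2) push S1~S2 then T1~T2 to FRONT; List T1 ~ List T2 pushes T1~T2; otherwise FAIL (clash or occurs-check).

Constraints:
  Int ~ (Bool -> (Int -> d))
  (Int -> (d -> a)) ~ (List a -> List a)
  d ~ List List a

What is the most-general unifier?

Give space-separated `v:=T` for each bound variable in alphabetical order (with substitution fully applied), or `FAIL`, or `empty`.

Answer: FAIL

Derivation:
step 1: unify Int ~ (Bool -> (Int -> d))  [subst: {-} | 2 pending]
  clash: Int vs (Bool -> (Int -> d))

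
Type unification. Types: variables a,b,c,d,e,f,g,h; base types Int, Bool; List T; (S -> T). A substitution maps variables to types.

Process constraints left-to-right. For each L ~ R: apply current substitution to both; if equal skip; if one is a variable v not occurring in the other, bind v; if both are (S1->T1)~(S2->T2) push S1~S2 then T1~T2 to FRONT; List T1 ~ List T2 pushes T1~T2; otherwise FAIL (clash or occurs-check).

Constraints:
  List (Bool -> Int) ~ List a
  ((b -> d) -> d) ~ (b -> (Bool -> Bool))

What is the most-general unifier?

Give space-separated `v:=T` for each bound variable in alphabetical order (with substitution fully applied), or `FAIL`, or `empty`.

step 1: unify List (Bool -> Int) ~ List a  [subst: {-} | 1 pending]
  -> decompose List: push (Bool -> Int)~a
step 2: unify (Bool -> Int) ~ a  [subst: {-} | 1 pending]
  bind a := (Bool -> Int)
step 3: unify ((b -> d) -> d) ~ (b -> (Bool -> Bool))  [subst: {a:=(Bool -> Int)} | 0 pending]
  -> decompose arrow: push (b -> d)~b, d~(Bool -> Bool)
step 4: unify (b -> d) ~ b  [subst: {a:=(Bool -> Int)} | 1 pending]
  occurs-check fail

Answer: FAIL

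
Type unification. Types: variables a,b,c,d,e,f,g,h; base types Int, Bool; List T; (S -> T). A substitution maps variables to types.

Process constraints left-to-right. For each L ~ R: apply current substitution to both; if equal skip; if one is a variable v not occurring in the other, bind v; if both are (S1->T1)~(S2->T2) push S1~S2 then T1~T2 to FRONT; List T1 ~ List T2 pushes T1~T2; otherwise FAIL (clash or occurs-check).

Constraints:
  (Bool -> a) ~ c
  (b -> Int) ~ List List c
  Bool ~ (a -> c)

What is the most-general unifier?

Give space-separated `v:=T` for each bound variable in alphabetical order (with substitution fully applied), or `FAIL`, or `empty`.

step 1: unify (Bool -> a) ~ c  [subst: {-} | 2 pending]
  bind c := (Bool -> a)
step 2: unify (b -> Int) ~ List List (Bool -> a)  [subst: {c:=(Bool -> a)} | 1 pending]
  clash: (b -> Int) vs List List (Bool -> a)

Answer: FAIL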